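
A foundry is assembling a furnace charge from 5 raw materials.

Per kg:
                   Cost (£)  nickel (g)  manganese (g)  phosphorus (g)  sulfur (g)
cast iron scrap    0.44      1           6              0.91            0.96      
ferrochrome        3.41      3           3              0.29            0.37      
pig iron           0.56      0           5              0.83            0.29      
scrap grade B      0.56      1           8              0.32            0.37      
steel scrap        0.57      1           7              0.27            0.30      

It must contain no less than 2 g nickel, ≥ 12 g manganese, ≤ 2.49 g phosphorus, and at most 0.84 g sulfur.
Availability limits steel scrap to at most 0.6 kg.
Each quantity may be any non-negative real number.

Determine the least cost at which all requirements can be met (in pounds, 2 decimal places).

£1.10

Treat it as an LP. Let x1 = kg of cast iron scrap, x2 = kg of ferrochrome, x3 = kg of pig iron, x4 = kg of scrap grade B, x5 = kg of steel scrap.
Minimize 0.44x1 + 3.41x2 + 0.56x3 + 0.56x4 + 0.57x5 subject to:
  1x1 + 3x2 + 1x4 + 1x5 ≥ 2   (nickel)
  6x1 + 3x2 + 5x3 + 8x4 + 7x5 ≥ 12   (manganese)
  0.91x1 + 0.29x2 + 0.83x3 + 0.32x4 + 0.27x5 ≤ 2.49   (phosphorus)
  0.96x1 + 0.37x2 + 0.29x3 + 0.37x4 + 0.3x5 ≤ 0.84   (sulfur)
  x5 ≤ 0.6
  x1, x2, x3, x4, x5 ≥ 0.
The cheapest feasible vertex uses only cast iron scrap, scrap grade B, steel scrap; ferrochrome, pig iron are not used. The nickel, sulfur, the steel scrap cap requirements are met with equality.
Solving gives x1 = 0.2407, x4 = 1.159, x5 = 0.6.
Total cost: 0.44·0.2407 + 0.56·1.159 + 0.57·0.6 = 1.0969.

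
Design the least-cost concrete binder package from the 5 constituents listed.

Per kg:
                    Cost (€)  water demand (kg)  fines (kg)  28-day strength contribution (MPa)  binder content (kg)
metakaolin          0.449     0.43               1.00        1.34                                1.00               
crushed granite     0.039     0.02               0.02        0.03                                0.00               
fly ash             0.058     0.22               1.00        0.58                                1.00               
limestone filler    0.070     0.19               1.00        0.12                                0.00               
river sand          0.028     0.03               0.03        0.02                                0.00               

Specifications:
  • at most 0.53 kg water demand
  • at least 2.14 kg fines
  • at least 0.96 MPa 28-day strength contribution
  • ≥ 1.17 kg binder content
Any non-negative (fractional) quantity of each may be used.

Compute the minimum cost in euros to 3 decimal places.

€0.124

Treat it as an LP. Let x1 = kg of metakaolin, x2 = kg of crushed granite, x3 = kg of fly ash, x4 = kg of limestone filler, x5 = kg of river sand.
Minimise 0.449x1 + 0.039x2 + 0.058x3 + 0.07x4 + 0.028x5 with:
  0.43x1 + 0.02x2 + 0.22x3 + 0.19x4 + 0.03x5 ≤ 0.53   (water demand)
  1x1 + 0.02x2 + 1x3 + 1x4 + 0.03x5 ≥ 2.14   (fines)
  1.34x1 + 0.03x2 + 0.58x3 + 0.12x4 + 0.02x5 ≥ 0.96   (28-day strength contribution)
  1x1 + 1x3 ≥ 1.17   (binder content)
  x1, x2, x3, x4, x5 ≥ 0.
At the optimum only fly ash is positive (metakaolin, crushed granite, limestone filler, river sand = 0). Binding constraint: fines.
So fly ash = 2.14 kg.
Total cost: 0.058·2.14 = 0.12412.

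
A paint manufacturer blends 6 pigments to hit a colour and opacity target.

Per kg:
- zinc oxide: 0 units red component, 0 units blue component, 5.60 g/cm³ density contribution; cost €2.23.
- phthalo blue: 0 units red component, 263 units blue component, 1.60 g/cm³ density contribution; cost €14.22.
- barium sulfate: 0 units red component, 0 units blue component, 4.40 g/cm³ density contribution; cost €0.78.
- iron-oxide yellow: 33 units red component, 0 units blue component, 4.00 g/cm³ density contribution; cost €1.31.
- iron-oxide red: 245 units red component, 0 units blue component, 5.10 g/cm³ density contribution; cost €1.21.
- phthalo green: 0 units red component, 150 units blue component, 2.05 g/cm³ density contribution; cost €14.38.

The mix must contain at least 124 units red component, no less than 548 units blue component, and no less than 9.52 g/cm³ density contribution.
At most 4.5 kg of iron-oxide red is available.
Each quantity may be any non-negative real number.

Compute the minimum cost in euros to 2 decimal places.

Set it up as a linear program. Let x1 = kg of zinc oxide, x2 = kg of phthalo blue, x3 = kg of barium sulfate, x4 = kg of iron-oxide yellow, x5 = kg of iron-oxide red, x6 = kg of phthalo green.
Minimise 2.23x1 + 14.22x2 + 0.78x3 + 1.31x4 + 1.21x5 + 14.38x6 subject to:
  33x4 + 245x5 ≥ 124   (red component)
  263x2 + 150x6 ≥ 548   (blue component)
  5.6x1 + 1.6x2 + 4.4x3 + 4x4 + 5.1x5 + 2.05x6 ≥ 9.52   (density contribution)
  x5 ≤ 4.5
  x1, x2, x3, x4, x5, x6 ≥ 0.
At the optimum only phthalo blue, barium sulfate, iron-oxide red are positive (zinc oxide, iron-oxide yellow, phthalo green = 0). There the red component, blue component, density contribution constraints are tight.
That vertex is x2 = 2.0837, x3 = 0.8193, x5 = 0.50612.
Cost = 14.22·2.0837 + 0.78·0.8193 + 1.21·0.50612 = 30.8817.

€30.88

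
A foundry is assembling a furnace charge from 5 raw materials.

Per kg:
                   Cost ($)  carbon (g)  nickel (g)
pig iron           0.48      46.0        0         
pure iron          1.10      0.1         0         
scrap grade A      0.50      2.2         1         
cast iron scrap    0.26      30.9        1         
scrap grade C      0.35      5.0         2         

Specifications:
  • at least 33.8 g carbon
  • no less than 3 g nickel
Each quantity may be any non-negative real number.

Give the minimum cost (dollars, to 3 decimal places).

$0.604

Let x1 = kg of pig iron, x2 = kg of pure iron, x3 = kg of scrap grade A, x4 = kg of cast iron scrap, x5 = kg of scrap grade C.
min 0.48x1 + 1.1x2 + 0.5x3 + 0.26x4 + 0.35x5 s.t.:
  46x1 + 0.1x2 + 2.2x3 + 30.9x4 + 5x5 ≥ 33.8   (carbon)
  1x3 + 1x4 + 2x5 ≥ 3   (nickel)
  x1, x2, x3, x4, x5 ≥ 0.
At the optimum only cast iron scrap, scrap grade C are positive (pig iron, pure iron, scrap grade A = 0). There the carbon and nickel constraints are tight.
That vertex is x4 = 0.9261, x5 = 1.037.
Cost = 0.26·0.9261 + 0.35·1.037 = 0.60374.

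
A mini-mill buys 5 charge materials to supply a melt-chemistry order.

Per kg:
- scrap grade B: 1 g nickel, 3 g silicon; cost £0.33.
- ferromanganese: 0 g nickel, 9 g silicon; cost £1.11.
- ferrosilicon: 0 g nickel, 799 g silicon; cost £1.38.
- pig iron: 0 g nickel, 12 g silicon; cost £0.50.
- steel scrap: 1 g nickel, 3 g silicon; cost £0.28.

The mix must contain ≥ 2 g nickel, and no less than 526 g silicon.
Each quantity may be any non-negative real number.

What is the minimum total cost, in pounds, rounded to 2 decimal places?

This is a linear program. Let x1 = kg of scrap grade B, x2 = kg of ferromanganese, x3 = kg of ferrosilicon, x4 = kg of pig iron, x5 = kg of steel scrap.
Minimise 0.33x1 + 1.11x2 + 1.38x3 + 0.5x4 + 0.28x5 s.t.:
  1x1 + 1x5 ≥ 2   (nickel)
  3x1 + 9x2 + 799x3 + 12x4 + 3x5 ≥ 526   (silicon)
  x1, x2, x3, x4, x5 ≥ 0.
At the optimum only ferrosilicon, steel scrap are positive (scrap grade B, ferromanganese, pig iron = 0). The nickel and silicon requirements are met with equality.
Solving gives x3 = 0.6508, x5 = 2.
Objective = 1.38·0.6508 + 0.28·2 = 1.4581.

£1.46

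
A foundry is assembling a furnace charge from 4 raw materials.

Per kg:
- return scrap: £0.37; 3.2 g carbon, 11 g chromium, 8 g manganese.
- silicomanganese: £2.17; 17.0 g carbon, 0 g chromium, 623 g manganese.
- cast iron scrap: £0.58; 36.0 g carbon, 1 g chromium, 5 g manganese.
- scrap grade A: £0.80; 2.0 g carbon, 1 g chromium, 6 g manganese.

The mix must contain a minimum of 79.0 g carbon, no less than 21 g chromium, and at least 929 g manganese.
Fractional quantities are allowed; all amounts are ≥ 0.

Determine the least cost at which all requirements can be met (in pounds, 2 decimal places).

£4.61

Let x1 = kg of return scrap, x2 = kg of silicomanganese, x3 = kg of cast iron scrap, x4 = kg of scrap grade A.
min 0.37x1 + 2.17x2 + 0.58x3 + 0.8x4 s.t.:
  3.2x1 + 17x2 + 36x3 + 2x4 ≥ 79   (carbon)
  11x1 + 1x3 + 1x4 ≥ 21   (chromium)
  8x1 + 623x2 + 5x3 + 6x4 ≥ 929   (manganese)
  x1, x2, x3, x4 ≥ 0.
The optimal basis is {return scrap, silicomanganese, cast iron scrap}; scrap grade A drops out. The carbon, chromium, manganese requirements are met with equality.
Optimal quantities: return scrap = 1.7866 kg, silicomanganese = 1.4574 kg, cast iron scrap = 1.3474 kg.
Cost = 0.37·1.7866 + 2.17·1.4574 + 0.58·1.3474 = 4.6051.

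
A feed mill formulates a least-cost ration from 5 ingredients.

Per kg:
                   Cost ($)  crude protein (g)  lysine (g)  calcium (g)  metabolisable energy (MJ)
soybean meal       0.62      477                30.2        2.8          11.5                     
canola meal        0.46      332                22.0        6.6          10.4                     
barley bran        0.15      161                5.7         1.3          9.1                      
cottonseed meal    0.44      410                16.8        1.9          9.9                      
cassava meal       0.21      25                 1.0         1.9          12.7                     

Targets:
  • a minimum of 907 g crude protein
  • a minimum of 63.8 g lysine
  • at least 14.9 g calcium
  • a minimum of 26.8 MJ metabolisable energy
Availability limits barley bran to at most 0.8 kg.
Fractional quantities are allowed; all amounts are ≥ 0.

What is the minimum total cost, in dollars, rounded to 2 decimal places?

Treat it as an LP. Let x1 = kg of soybean meal, x2 = kg of canola meal, x3 = kg of barley bran, x4 = kg of cottonseed meal, x5 = kg of cassava meal.
Minimise 0.62x1 + 0.46x2 + 0.15x3 + 0.44x4 + 0.21x5 with:
  477x1 + 332x2 + 161x3 + 410x4 + 25x5 ≥ 907   (crude protein)
  30.2x1 + 22x2 + 5.7x3 + 16.8x4 + 1x5 ≥ 63.8   (lysine)
  2.8x1 + 6.6x2 + 1.3x3 + 1.9x4 + 1.9x5 ≥ 14.9   (calcium)
  11.5x1 + 10.4x2 + 9.1x3 + 9.9x4 + 12.7x5 ≥ 26.8   (metabolisable energy)
  x3 ≤ 0.8
  x1, x2, x3, x4, x5 ≥ 0.
The cheapest feasible vertex uses only soybean meal, canola meal; barley bran, cottonseed meal, cassava meal are not used. There the lysine and calcium constraints are tight.
Solving gives x1 = 0.6773, x2 = 1.97.
Total cost: 0.62·0.6773 + 0.46·1.97 = 1.3261.

$1.33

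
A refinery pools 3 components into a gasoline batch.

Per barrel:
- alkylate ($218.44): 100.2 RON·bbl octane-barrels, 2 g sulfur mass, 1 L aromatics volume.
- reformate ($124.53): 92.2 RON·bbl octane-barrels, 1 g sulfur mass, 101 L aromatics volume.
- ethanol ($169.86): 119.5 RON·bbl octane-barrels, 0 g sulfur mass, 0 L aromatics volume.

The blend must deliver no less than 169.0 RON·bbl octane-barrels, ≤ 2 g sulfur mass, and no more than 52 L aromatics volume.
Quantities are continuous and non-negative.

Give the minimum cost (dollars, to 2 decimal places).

This is a linear program. Let x1 = barrels of alkylate, x2 = barrels of reformate, x3 = barrels of ethanol.
Minimize 218.44x1 + 124.53x2 + 169.86x3 with:
  100.2x1 + 92.2x2 + 119.5x3 ≥ 169   (octane-barrels)
  2x1 + 1x2 ≤ 2   (sulfur mass)
  1x1 + 101x2 ≤ 52   (aromatics volume)
  x1, x2, x3 ≥ 0.
The minimum-cost mix takes nothing from alkylate — only reformate, ethanol. Binding constraints: octane-barrels and aromatics volume.
Optimal quantities: reformate = 0.51485 barrels, ethanol = 1.017 barrels.
Objective = 124.53·0.51485 + 169.86·1.017 = 236.8619.

$236.86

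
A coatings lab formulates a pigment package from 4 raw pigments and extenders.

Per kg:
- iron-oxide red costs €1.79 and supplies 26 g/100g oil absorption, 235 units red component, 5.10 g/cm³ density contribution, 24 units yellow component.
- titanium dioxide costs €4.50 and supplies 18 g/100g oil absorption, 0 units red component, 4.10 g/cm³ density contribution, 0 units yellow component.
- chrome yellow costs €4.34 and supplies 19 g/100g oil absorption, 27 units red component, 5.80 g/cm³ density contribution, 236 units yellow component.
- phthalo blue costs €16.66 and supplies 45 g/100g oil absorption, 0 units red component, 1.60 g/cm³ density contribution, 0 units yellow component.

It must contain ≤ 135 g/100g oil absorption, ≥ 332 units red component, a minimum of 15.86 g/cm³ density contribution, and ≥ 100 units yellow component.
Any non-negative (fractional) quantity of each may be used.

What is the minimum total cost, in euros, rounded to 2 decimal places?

€5.85

Set it up as a linear program. Let x1 = kg of iron-oxide red, x2 = kg of titanium dioxide, x3 = kg of chrome yellow, x4 = kg of phthalo blue.
Minimize 1.79x1 + 4.5x2 + 4.34x3 + 16.66x4 s.t.:
  26x1 + 18x2 + 19x3 + 45x4 ≤ 135   (oil absorption)
  235x1 + 27x3 ≥ 332   (red component)
  5.1x1 + 4.1x2 + 5.8x3 + 1.6x4 ≥ 15.86   (density contribution)
  24x1 + 236x3 ≥ 100   (yellow component)
  x1, x2, x3, x4 ≥ 0.
The minimum-cost mix takes nothing from titanium dioxide, phthalo blue — only iron-oxide red, chrome yellow. Binding constraints: density contribution and yellow component.
So iron-oxide red = 2.972 kg, chrome yellow = 0.1215 kg.
Objective = 1.79·2.972 + 4.34·0.1215 = 5.8472.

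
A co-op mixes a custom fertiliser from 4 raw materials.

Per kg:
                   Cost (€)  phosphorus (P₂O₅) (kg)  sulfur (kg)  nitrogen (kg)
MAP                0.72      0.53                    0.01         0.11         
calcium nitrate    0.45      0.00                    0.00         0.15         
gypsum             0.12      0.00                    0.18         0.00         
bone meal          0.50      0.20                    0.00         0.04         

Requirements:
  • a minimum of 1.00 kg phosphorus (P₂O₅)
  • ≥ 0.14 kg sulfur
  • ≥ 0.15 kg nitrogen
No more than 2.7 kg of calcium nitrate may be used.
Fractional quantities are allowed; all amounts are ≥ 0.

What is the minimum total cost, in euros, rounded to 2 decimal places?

€1.44

Let x1 = kg of MAP, x2 = kg of calcium nitrate, x3 = kg of gypsum, x4 = kg of bone meal.
Minimise 0.72x1 + 0.45x2 + 0.12x3 + 0.5x4 subject to:
  0.53x1 + 0.2x4 ≥ 1   (phosphorus (P₂O₅))
  0.01x1 + 0.18x3 ≥ 0.14   (sulfur)
  0.11x1 + 0.15x2 + 0.04x4 ≥ 0.15   (nitrogen)
  x2 ≤ 2.7
  x1, x2, x3, x4 ≥ 0.
The cheapest feasible vertex uses only MAP, gypsum; calcium nitrate, bone meal are not used. Binding constraints: phosphorus (P₂O₅) and sulfur.
Solving gives x1 = 1.887, x3 = 0.673.
Hence cost = 0.72·1.887 + 0.12·0.673 = €1.4394.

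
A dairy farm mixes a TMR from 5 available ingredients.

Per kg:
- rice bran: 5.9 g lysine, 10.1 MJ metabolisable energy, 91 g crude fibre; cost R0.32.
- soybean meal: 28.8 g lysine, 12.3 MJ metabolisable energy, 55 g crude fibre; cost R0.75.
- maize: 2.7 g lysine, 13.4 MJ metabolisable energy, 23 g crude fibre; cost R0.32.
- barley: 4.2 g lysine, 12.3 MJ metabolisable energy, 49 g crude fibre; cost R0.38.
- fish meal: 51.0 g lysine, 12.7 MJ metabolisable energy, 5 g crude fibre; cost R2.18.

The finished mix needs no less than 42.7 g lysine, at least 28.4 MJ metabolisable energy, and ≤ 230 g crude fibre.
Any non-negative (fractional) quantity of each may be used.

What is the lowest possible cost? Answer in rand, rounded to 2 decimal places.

R1.32

Set it up as a linear program. Let x1 = kg of rice bran, x2 = kg of soybean meal, x3 = kg of maize, x4 = kg of barley, x5 = kg of fish meal.
Minimize 0.32x1 + 0.75x2 + 0.32x3 + 0.38x4 + 2.18x5 with:
  5.9x1 + 28.8x2 + 2.7x3 + 4.2x4 + 51x5 ≥ 42.7   (lysine)
  10.1x1 + 12.3x2 + 13.4x3 + 12.3x4 + 12.7x5 ≥ 28.4   (metabolisable energy)
  91x1 + 55x2 + 23x3 + 49x4 + 5x5 ≤ 230   (crude fibre)
  x1, x2, x3, x4, x5 ≥ 0.
The cheapest feasible vertex uses only soybean meal, maize; rice bran, barley, fish meal are not used. There the lysine and metabolisable energy constraints are tight.
So soybean meal = 1.405 kg, maize = 0.8299 kg.
Total cost: 0.75·1.405 + 0.32·0.8299 = 1.3193.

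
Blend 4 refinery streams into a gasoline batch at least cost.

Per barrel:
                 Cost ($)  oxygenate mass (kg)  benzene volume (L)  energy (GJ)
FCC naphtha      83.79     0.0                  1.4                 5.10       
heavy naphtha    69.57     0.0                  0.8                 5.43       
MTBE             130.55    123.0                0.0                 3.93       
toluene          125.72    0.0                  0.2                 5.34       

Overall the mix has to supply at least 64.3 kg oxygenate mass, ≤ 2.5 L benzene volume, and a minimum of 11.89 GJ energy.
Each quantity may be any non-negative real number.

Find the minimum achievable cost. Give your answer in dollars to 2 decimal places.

$194.26

This is a linear program. Let x1 = barrels of FCC naphtha, x2 = barrels of heavy naphtha, x3 = barrels of MTBE, x4 = barrels of toluene.
min 83.79x1 + 69.57x2 + 130.55x3 + 125.72x4 subject to:
  123x3 ≥ 64.3   (oxygenate mass)
  1.4x1 + 0.8x2 + 0.2x4 ≤ 2.5   (benzene volume)
  5.1x1 + 5.43x2 + 3.93x3 + 5.34x4 ≥ 11.89   (energy)
  x1, x2, x3, x4 ≥ 0.
At the optimum only heavy naphtha, MTBE are positive (FCC naphtha, toluene = 0). Binding constraints: oxygenate mass and energy.
Solving gives x2 = 1.8113, x3 = 0.52276.
Objective = 69.57·1.8113 + 130.55·0.52276 = 194.2585.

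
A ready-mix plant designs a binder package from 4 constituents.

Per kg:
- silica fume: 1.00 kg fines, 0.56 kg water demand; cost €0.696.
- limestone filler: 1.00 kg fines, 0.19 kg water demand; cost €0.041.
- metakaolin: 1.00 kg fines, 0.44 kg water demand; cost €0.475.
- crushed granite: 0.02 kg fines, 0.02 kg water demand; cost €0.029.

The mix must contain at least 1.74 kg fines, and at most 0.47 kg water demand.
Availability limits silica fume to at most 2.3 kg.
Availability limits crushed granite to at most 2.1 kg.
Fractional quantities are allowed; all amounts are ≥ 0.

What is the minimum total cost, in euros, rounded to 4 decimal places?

€0.0713

Set it up as a linear program. Let x1 = kg of silica fume, x2 = kg of limestone filler, x3 = kg of metakaolin, x4 = kg of crushed granite.
min 0.696x1 + 0.041x2 + 0.475x3 + 0.029x4 subject to:
  1x1 + 1x2 + 1x3 + 0.02x4 ≥ 1.74   (fines)
  0.56x1 + 0.19x2 + 0.44x3 + 0.02x4 ≤ 0.47   (water demand)
  x1 ≤ 2.3
  x4 ≤ 2.1
  x1, x2, x3, x4 ≥ 0.
At the optimum only limestone filler is positive (silica fume, metakaolin, crushed granite = 0). Binding constraint: fines.
So limestone filler = 1.74 kg.
Objective = 0.041·1.74 = 0.071340.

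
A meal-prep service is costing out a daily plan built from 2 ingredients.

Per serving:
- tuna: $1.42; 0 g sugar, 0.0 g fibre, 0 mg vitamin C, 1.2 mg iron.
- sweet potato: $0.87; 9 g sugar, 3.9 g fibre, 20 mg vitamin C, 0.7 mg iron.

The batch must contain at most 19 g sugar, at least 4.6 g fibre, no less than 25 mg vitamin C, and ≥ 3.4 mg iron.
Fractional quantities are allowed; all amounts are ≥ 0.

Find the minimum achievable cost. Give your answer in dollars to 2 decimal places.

$4.08

Set it up as a linear program. Let x1 = servings of tuna, x2 = servings of sweet potato.
min 1.42x1 + 0.87x2 s.t.:
  9x2 ≤ 19   (sugar)
  3.9x2 ≥ 4.6   (fibre)
  20x2 ≥ 25   (vitamin C)
  1.2x1 + 0.7x2 ≥ 3.4   (iron)
  x1, x2 ≥ 0.
Both inputs are positive at the optimum. There the vitamin C and iron constraints are tight.
That vertex is x1 = 2.104, x2 = 1.25.
Hence cost = 1.42·2.104 + 0.87·1.25 = $4.0752.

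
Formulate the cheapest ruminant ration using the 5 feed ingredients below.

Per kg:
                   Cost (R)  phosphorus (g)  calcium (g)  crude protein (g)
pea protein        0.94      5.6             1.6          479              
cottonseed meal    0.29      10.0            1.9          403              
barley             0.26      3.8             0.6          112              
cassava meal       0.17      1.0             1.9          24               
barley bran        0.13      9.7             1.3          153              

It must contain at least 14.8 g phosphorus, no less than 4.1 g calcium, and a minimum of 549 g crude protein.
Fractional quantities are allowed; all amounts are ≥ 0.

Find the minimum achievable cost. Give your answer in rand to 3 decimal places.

Let x1 = kg of pea protein, x2 = kg of cottonseed meal, x3 = kg of barley, x4 = kg of cassava meal, x5 = kg of barley bran.
min 0.94x1 + 0.29x2 + 0.26x3 + 0.17x4 + 0.13x5 subject to:
  5.6x1 + 10x2 + 3.8x3 + 1x4 + 9.7x5 ≥ 14.8   (phosphorus)
  1.6x1 + 1.9x2 + 0.6x3 + 1.9x4 + 1.3x5 ≥ 4.1   (calcium)
  479x1 + 403x2 + 112x3 + 24x4 + 153x5 ≥ 549   (crude protein)
  x1, x2, x3, x4, x5 ≥ 0.
The cheapest feasible vertex uses only cottonseed meal, barley bran; pea protein, barley, cassava meal are not used. There the calcium and crude protein constraints are tight.
So cottonseed meal = 0.3705 kg, barley bran = 2.612 kg.
Hence cost = 0.29·0.3705 + 0.13·2.612 = R0.44701.

R0.447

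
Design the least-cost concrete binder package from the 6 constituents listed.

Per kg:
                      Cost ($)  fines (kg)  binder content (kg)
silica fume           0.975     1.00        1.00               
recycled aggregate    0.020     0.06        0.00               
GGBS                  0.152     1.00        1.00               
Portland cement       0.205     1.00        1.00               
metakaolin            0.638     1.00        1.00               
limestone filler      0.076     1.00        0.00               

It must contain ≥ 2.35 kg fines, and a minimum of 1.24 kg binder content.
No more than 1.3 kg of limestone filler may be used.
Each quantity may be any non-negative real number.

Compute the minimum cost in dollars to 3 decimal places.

Let x1 = kg of silica fume, x2 = kg of recycled aggregate, x3 = kg of GGBS, x4 = kg of Portland cement, x5 = kg of metakaolin, x6 = kg of limestone filler.
Minimise 0.975x1 + 0.02x2 + 0.152x3 + 0.205x4 + 0.638x5 + 0.076x6 with:
  1x1 + 0.06x2 + 1x3 + 1x4 + 1x5 + 1x6 ≥ 2.35   (fines)
  1x1 + 1x3 + 1x4 + 1x5 ≥ 1.24   (binder content)
  x6 ≤ 1.3
  x1, x2, x3, x4, x5, x6 ≥ 0.
The optimal basis is {GGBS, limestone filler}; silica fume, recycled aggregate, Portland cement, metakaolin drop out. There the fines and binder content constraints are tight.
Solving gives x3 = 1.24, x6 = 1.11.
Objective = 0.152·1.24 + 0.076·1.11 = 0.27284.

$0.273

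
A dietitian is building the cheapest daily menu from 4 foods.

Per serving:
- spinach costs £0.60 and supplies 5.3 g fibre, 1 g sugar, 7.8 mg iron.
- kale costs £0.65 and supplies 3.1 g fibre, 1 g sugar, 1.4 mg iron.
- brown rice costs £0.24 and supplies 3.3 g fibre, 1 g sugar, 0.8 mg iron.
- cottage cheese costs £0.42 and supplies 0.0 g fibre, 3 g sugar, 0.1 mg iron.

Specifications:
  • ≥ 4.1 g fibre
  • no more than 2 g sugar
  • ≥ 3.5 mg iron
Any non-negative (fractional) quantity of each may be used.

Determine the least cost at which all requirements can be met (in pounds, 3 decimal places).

Set it up as a linear program. Let x1 = servings of spinach, x2 = servings of kale, x3 = servings of brown rice, x4 = servings of cottage cheese.
min 0.6x1 + 0.65x2 + 0.24x3 + 0.42x4 subject to:
  5.3x1 + 3.1x2 + 3.3x3 ≥ 4.1   (fibre)
  1x1 + 1x2 + 1x3 + 3x4 ≤ 2   (sugar)
  7.8x1 + 1.4x2 + 0.8x3 + 0.1x4 ≥ 3.5   (iron)
  x1, x2, x3, x4 ≥ 0.
At the optimum only spinach, brown rice are positive (kale, cottage cheese = 0). Binding constraints: fibre and iron.
So spinach = 0.3847 servings, brown rice = 0.6247 servings.
Objective = 0.6·0.3847 + 0.24·0.6247 = 0.38075.

£0.381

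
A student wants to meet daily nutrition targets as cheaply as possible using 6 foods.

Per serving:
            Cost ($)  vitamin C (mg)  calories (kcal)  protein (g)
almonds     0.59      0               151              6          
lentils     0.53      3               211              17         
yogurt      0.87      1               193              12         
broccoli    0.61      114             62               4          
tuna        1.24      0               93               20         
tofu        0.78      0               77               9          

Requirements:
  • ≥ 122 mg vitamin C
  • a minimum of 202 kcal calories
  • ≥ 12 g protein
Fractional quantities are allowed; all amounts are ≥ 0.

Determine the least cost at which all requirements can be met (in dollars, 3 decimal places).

$0.986

This is a linear program. Let x1 = servings of almonds, x2 = servings of lentils, x3 = servings of yogurt, x4 = servings of broccoli, x5 = servings of tuna, x6 = servings of tofu.
Minimise 0.59x1 + 0.53x2 + 0.87x3 + 0.61x4 + 1.24x5 + 0.78x6 subject to:
  3x2 + 1x3 + 114x4 ≥ 122   (vitamin C)
  151x1 + 211x2 + 193x3 + 62x4 + 93x5 + 77x6 ≥ 202   (calories)
  6x1 + 17x2 + 12x3 + 4x4 + 20x5 + 9x6 ≥ 12   (protein)
  x1, x2, x3, x4, x5, x6 ≥ 0.
At the optimum only lentils, broccoli are positive (almonds, yogurt, tuna, tofu = 0). Binding constraints: vitamin C and calories.
Optimal quantities: lentils = 0.6479 servings, broccoli = 1.053 servings.
Objective = 0.53·0.6479 + 0.61·1.053 = 0.98572.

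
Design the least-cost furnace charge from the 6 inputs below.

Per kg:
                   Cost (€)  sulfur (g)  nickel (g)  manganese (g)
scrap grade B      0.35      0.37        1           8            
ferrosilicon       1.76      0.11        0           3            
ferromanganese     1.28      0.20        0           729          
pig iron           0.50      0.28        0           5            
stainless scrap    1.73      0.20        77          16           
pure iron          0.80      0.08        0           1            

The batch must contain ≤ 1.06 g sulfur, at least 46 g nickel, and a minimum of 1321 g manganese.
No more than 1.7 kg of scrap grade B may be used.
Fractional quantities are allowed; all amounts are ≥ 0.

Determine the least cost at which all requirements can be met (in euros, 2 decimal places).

€3.34

Let x1 = kg of scrap grade B, x2 = kg of ferrosilicon, x3 = kg of ferromanganese, x4 = kg of pig iron, x5 = kg of stainless scrap, x6 = kg of pure iron.
Minimise 0.35x1 + 1.76x2 + 1.28x3 + 0.5x4 + 1.73x5 + 0.8x6 with:
  0.37x1 + 0.11x2 + 0.2x3 + 0.28x4 + 0.2x5 + 0.08x6 ≤ 1.06   (sulfur)
  1x1 + 77x5 ≥ 46   (nickel)
  8x1 + 3x2 + 729x3 + 5x4 + 16x5 + 1x6 ≥ 1321   (manganese)
  x1 ≤ 1.7
  x1, x2, x3, x4, x5, x6 ≥ 0.
At the optimum only ferromanganese, stainless scrap are positive (scrap grade B, ferrosilicon, pig iron, pure iron = 0). Binding constraints: nickel and manganese.
Solving gives x3 = 1.799, x5 = 0.5974.
Cost = 1.28·1.799 + 1.73·0.5974 = 3.3362.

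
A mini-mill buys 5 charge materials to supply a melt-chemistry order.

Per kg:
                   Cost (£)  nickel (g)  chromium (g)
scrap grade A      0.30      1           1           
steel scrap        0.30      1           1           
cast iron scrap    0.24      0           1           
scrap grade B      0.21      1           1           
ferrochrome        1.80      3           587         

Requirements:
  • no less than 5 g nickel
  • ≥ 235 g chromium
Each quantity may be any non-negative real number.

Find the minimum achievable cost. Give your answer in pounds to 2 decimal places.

Let x1 = kg of scrap grade A, x2 = kg of steel scrap, x3 = kg of cast iron scrap, x4 = kg of scrap grade B, x5 = kg of ferrochrome.
min 0.3x1 + 0.3x2 + 0.24x3 + 0.21x4 + 1.8x5 subject to:
  1x1 + 1x2 + 1x4 + 3x5 ≥ 5   (nickel)
  1x1 + 1x2 + 1x3 + 1x4 + 587x5 ≥ 235   (chromium)
  x1, x2, x3, x4, x5 ≥ 0.
The optimal basis is {scrap grade B, ferrochrome}; scrap grade A, steel scrap, cast iron scrap drop out. The nickel and chromium requirements are met with equality.
Optimal quantities: scrap grade B = 3.818 kg, ferrochrome = 0.3938 kg.
Hence cost = 0.21·3.818 + 1.8·0.3938 = £1.5106.

£1.51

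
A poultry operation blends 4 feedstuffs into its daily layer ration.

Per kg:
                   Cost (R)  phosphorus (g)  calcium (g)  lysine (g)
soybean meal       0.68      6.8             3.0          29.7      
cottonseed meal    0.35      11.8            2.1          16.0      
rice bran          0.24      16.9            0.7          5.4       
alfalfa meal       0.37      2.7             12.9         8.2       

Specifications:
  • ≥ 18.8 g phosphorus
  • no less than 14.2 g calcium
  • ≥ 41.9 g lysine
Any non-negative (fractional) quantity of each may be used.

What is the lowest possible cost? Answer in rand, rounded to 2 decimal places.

Treat it as an LP. Let x1 = kg of soybean meal, x2 = kg of cottonseed meal, x3 = kg of rice bran, x4 = kg of alfalfa meal.
Minimise 0.68x1 + 0.35x2 + 0.24x3 + 0.37x4 subject to:
  6.8x1 + 11.8x2 + 16.9x3 + 2.7x4 ≥ 18.8   (phosphorus)
  3x1 + 2.1x2 + 0.7x3 + 12.9x4 ≥ 14.2   (calcium)
  29.7x1 + 16x2 + 5.4x3 + 8.2x4 ≥ 41.9   (lysine)
  x1, x2, x3, x4 ≥ 0.
The optimal basis is {cottonseed meal, alfalfa meal}; soybean meal, rice bran drop out. There the calcium and lysine constraints are tight.
Optimal quantities: cottonseed meal = 2.242 kg, alfalfa meal = 0.7359 kg.
Total cost: 0.35·2.242 + 0.37·0.7359 = 1.0570.

R1.06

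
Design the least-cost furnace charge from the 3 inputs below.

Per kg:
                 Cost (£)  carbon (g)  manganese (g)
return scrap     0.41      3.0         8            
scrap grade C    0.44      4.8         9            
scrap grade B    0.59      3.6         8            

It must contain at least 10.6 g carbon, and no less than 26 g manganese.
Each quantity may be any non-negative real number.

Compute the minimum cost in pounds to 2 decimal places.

£1.27

Set it up as a linear program. Let x1 = kg of return scrap, x2 = kg of scrap grade C, x3 = kg of scrap grade B.
Minimize 0.41x1 + 0.44x2 + 0.59x3 with:
  3x1 + 4.8x2 + 3.6x3 ≥ 10.6   (carbon)
  8x1 + 9x2 + 8x3 ≥ 26   (manganese)
  x1, x2, x3 ≥ 0.
The cheapest feasible vertex uses only scrap grade C; return scrap, scrap grade B are not used. Binding constraint: manganese.
Optimal quantities: scrap grade C = 2.889 kg.
Objective = 0.44·2.889 = 1.2712.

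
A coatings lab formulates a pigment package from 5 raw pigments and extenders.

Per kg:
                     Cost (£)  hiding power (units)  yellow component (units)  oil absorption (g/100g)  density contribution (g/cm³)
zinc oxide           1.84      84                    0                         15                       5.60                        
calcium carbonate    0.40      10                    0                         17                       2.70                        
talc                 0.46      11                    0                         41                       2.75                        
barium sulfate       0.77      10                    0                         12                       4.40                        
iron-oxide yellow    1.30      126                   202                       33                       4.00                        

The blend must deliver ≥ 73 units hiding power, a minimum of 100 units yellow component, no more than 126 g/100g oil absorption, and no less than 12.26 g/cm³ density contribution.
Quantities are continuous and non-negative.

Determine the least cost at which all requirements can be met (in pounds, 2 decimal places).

Let x1 = kg of zinc oxide, x2 = kg of calcium carbonate, x3 = kg of talc, x4 = kg of barium sulfate, x5 = kg of iron-oxide yellow.
Minimise 1.84x1 + 0.4x2 + 0.46x3 + 0.77x4 + 1.3x5 with:
  84x1 + 10x2 + 11x3 + 10x4 + 126x5 ≥ 73   (hiding power)
  202x5 ≥ 100   (yellow component)
  15x1 + 17x2 + 41x3 + 12x4 + 33x5 ≤ 126   (oil absorption)
  5.6x1 + 2.7x2 + 2.75x3 + 4.4x4 + 4x5 ≥ 12.26   (density contribution)
  x1, x2, x3, x4, x5 ≥ 0.
The minimum-cost mix takes nothing from zinc oxide, talc, barium sulfate — only calcium carbonate, iron-oxide yellow. Binding constraints: yellow component and density contribution.
Optimal quantities: calcium carbonate = 3.807 kg, iron-oxide yellow = 0.495 kg.
Cost = 0.4·3.807 + 1.3·0.495 = 2.1663.

£2.17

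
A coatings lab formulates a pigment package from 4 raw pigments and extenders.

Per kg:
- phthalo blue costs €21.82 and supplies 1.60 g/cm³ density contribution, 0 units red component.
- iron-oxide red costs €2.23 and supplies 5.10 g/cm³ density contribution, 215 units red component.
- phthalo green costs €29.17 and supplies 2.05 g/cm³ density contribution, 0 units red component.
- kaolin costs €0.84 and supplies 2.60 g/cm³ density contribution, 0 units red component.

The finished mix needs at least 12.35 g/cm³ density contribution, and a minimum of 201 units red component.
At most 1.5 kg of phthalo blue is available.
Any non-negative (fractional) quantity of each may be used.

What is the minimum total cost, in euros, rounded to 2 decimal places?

Let x1 = kg of phthalo blue, x2 = kg of iron-oxide red, x3 = kg of phthalo green, x4 = kg of kaolin.
min 21.82x1 + 2.23x2 + 29.17x3 + 0.84x4 subject to:
  1.6x1 + 5.1x2 + 2.05x3 + 2.6x4 ≥ 12.35   (density contribution)
  215x2 ≥ 201   (red component)
  x1 ≤ 1.5
  x1, x2, x3, x4 ≥ 0.
The cheapest feasible vertex uses only iron-oxide red, kaolin; phthalo blue, phthalo green are not used. There the density contribution and red component constraints are tight.
So iron-oxide red = 0.9349 kg, kaolin = 2.916 kg.
Cost = 2.23·0.9349 + 0.84·2.916 = 4.5343.

€4.53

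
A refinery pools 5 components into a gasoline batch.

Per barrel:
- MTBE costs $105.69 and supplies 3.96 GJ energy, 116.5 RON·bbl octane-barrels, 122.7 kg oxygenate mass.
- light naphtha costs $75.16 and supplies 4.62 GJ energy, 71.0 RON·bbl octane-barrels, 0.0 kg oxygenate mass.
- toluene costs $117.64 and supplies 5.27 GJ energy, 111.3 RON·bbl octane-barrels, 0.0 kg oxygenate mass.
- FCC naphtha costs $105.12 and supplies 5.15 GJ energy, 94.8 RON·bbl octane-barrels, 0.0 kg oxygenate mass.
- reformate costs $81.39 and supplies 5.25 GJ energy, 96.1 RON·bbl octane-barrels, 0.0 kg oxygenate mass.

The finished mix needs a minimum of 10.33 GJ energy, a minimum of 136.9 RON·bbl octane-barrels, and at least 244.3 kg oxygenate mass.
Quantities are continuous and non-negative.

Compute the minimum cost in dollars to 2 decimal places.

Set it up as a linear program. Let x1 = barrels of MTBE, x2 = barrels of light naphtha, x3 = barrels of toluene, x4 = barrels of FCC naphtha, x5 = barrels of reformate.
Minimize 105.69x1 + 75.16x2 + 117.64x3 + 105.12x4 + 81.39x5 subject to:
  3.96x1 + 4.62x2 + 5.27x3 + 5.15x4 + 5.25x5 ≥ 10.33   (energy)
  116.5x1 + 71x2 + 111.3x3 + 94.8x4 + 96.1x5 ≥ 136.9   (octane-barrels)
  122.7x1 ≥ 244.3   (oxygenate mass)
  x1, x2, x3, x4, x5 ≥ 0.
The cheapest feasible vertex uses only MTBE, reformate; light naphtha, toluene, FCC naphtha are not used. The energy and oxygenate mass requirements are met with equality.
Solving gives x1 = 1.991, x5 = 0.4658.
Cost = 105.69·1.991 + 81.39·0.4658 = 248.3403.

$248.34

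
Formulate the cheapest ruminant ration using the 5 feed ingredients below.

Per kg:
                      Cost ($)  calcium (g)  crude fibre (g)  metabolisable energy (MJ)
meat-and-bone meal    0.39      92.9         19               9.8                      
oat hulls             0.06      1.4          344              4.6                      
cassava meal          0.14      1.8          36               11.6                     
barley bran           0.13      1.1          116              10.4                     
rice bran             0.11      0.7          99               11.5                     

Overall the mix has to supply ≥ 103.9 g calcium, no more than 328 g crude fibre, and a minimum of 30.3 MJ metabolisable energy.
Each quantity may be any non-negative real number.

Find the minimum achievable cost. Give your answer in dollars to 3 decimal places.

$0.617

Let x1 = kg of meat-and-bone meal, x2 = kg of oat hulls, x3 = kg of cassava meal, x4 = kg of barley bran, x5 = kg of rice bran.
Minimize 0.39x1 + 0.06x2 + 0.14x3 + 0.13x4 + 0.11x5 s.t.:
  92.9x1 + 1.4x2 + 1.8x3 + 1.1x4 + 0.7x5 ≥ 103.9   (calcium)
  19x1 + 344x2 + 36x3 + 116x4 + 99x5 ≤ 328   (crude fibre)
  9.8x1 + 4.6x2 + 11.6x3 + 10.4x4 + 11.5x5 ≥ 30.3   (metabolisable energy)
  x1, x2, x3, x4, x5 ≥ 0.
The minimum-cost mix takes nothing from oat hulls, cassava meal, barley bran — only meat-and-bone meal, rice bran. The calcium and metabolisable energy requirements are met with equality.
Solving gives x1 = 1.1057, x5 = 1.6926.
Cost = 0.39·1.1057 + 0.11·1.6926 = 0.61741.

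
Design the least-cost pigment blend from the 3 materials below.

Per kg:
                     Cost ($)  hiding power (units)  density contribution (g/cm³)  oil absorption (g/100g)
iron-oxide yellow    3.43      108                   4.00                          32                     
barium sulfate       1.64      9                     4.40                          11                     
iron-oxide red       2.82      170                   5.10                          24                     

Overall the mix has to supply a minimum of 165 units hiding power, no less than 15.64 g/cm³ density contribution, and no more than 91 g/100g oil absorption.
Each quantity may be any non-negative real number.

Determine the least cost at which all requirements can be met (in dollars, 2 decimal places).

$6.60

Let x1 = kg of iron-oxide yellow, x2 = kg of barium sulfate, x3 = kg of iron-oxide red.
min 3.43x1 + 1.64x2 + 2.82x3 subject to:
  108x1 + 9x2 + 170x3 ≥ 165   (hiding power)
  4x1 + 4.4x2 + 5.1x3 ≥ 15.64   (density contribution)
  32x1 + 11x2 + 24x3 ≤ 91   (oil absorption)
  x1, x2, x3 ≥ 0.
The minimum-cost mix takes nothing from iron-oxide yellow — only barium sulfate, iron-oxide red. There the hiding power and density contribution constraints are tight.
So barium sulfate = 2.588 kg, iron-oxide red = 0.8336 kg.
Total cost: 1.64·2.588 + 2.82·0.8336 = 6.5951.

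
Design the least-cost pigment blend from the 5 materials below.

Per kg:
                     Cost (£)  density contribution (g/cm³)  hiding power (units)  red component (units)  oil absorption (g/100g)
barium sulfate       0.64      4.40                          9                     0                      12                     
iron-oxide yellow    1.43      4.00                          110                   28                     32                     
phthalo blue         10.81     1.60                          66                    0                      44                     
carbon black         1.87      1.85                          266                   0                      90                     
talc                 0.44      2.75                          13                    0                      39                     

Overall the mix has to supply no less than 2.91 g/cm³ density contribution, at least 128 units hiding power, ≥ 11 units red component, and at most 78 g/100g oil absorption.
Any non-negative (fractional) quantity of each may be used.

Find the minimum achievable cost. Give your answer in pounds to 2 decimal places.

£1.26

Let x1 = kg of barium sulfate, x2 = kg of iron-oxide yellow, x3 = kg of phthalo blue, x4 = kg of carbon black, x5 = kg of talc.
min 0.64x1 + 1.43x2 + 10.81x3 + 1.87x4 + 0.44x5 with:
  4.4x1 + 4x2 + 1.6x3 + 1.85x4 + 2.75x5 ≥ 2.91   (density contribution)
  9x1 + 110x2 + 66x3 + 266x4 + 13x5 ≥ 128   (hiding power)
  28x2 ≥ 11   (red component)
  12x1 + 32x2 + 44x3 + 90x4 + 39x5 ≤ 78   (oil absorption)
  x1, x2, x3, x4, x5 ≥ 0.
The cheapest feasible vertex uses only iron-oxide yellow, carbon black, talc; barium sulfate, phthalo blue are not used. Binding constraints: density contribution, hiding power, red component.
So iron-oxide yellow = 0.3929 kg, carbon black = 0.305 kg, talc = 0.2816 kg.
Objective = 1.43·0.3929 + 1.87·0.305 + 0.44·0.2816 = 1.2561.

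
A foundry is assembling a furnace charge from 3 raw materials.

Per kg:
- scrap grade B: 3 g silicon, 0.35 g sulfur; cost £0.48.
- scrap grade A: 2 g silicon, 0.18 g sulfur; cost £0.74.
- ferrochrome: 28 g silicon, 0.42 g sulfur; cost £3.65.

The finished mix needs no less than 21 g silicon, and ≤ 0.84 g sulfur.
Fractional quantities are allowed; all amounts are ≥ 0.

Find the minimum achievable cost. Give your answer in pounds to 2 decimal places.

£2.74

Treat it as an LP. Let x1 = kg of scrap grade B, x2 = kg of scrap grade A, x3 = kg of ferrochrome.
Minimize 0.48x1 + 0.74x2 + 3.65x3 with:
  3x1 + 2x2 + 28x3 ≥ 21   (silicon)
  0.35x1 + 0.18x2 + 0.42x3 ≤ 0.84   (sulfur)
  x1, x2, x3 ≥ 0.
The optimal basis is {ferrochrome}; scrap grade B, scrap grade A drop out. The silicon requirement is met with equality.
Solving gives x3 = 0.75.
Total cost: 3.65·0.75 = 2.7375.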